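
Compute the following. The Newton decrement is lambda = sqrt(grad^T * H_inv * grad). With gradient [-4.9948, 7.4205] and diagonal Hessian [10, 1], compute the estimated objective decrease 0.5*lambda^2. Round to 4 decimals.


Step 1: H is diagonal, so H^(-1) * g = [-0.4995, 7.4205].
Step 2: g^T H^(-1) g = sum_i g_i^2 / H_ii
  = (-4.9948)^2/10 + (7.4205)^2/1
  = 2.4948 + 55.0638 = 57.5586
Step 3: Objective decrease = 0.5 * g^T H^(-1) g = 28.7793


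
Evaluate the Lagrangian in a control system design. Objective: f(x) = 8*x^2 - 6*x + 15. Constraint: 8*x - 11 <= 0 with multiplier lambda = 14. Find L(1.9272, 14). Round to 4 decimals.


Step 1: Evaluate f(x).
f(1.9272) = 8*1.9272^2 - 6*1.9272 + 15 = 33.1496
Step 2: Evaluate g(x).
g(1.9272) = 8*1.9272 - 11 = 4.4176
Step 3: Compute Lagrangian.
L = 33.1496 + 14*4.4176 = 94.996


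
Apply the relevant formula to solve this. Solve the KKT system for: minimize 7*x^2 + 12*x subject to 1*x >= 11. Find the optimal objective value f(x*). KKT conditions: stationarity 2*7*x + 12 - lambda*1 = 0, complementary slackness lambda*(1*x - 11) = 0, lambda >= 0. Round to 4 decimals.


Step 1: Try lambda = 0 (constraint inactive).
x_unc = -12/(2*7) = -0.8571
Check: 1*-0.8571 = -0.8571 < 11 -- violated!
Step 2: Constraint must be active: 1*x = 11
x* = 11/1 = 11.0
lambda = (2*7*11.0 + 12)/1 = 166.0
Step 3: Compute optimal value.
f(x*) = 7*11.0^2 + 12*11.0 = 979.0


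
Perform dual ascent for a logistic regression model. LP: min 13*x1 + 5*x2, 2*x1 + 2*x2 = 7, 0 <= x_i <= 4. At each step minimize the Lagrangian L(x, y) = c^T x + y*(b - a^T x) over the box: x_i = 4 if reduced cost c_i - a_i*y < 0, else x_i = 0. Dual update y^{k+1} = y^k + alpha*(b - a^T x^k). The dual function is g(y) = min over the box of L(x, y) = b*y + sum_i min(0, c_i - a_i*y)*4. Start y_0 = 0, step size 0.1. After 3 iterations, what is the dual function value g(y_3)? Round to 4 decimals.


Dual ascent for LP: min 13*x1 + 5*x2, 2*x1 + 2*x2 = 7, 0 <= x_i <= 4
Step 1: y^k = 0.0, reduced costs: (13.0, 5.0)
  x^k = (0.0, 0.0), subgradient = b - a^T x = 7.0
  y^{k+1} = 0.0 + 0.1*7.0 = 0.7
Step 2: y^k = 0.7, reduced costs: (11.6, 3.6)
  x^k = (0.0, 0.0), subgradient = b - a^T x = 7.0
  y^{k+1} = 0.7 + 0.1*7.0 = 1.4
Step 3: y^k = 1.4, reduced costs: (10.2, 2.2)
  x^k = (0.0, 0.0), subgradient = b - a^T x = 7.0
  y^{k+1} = 1.4 + 0.1*7.0 = 2.1
Dual objective at y_3 = 2.1: reduced costs (8.8, 0.8), box minimizer x = (0.0, 0.0)
g(y_3) = b*y + (c1 - a1*y)*x1 + (c2 - a2*y)*x2 = 7*2.1 + 8.8*0.0 + 0.8*0.0 = 14.7 + 0.0 + 0.0 = 14.7


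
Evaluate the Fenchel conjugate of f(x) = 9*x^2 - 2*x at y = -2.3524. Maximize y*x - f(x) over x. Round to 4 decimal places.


f*(y) = sup_x {y*x - a*x^2 - b*x} = sup_x {(y-b)*x - a*x^2}
FOC: (y - b) - 2a*x = 0 => x* = (y - b)/(2a)
x* = (-2.3524 + 2)/(2*9) = -0.0196
f*(-2.3524) = (y-b)^2/(4a) = (-2.3524 + 2)^2/(4*9)
= 0.1242/36 = 0.0034


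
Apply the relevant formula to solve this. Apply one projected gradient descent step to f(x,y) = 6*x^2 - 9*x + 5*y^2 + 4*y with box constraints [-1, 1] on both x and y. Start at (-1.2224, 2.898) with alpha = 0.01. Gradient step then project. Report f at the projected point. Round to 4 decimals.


Step 1: Compute gradient at (-1.2224, 2.898).
grad_x = 2*6*-1.2224 - 9 = -23.6688
grad_y = 2*5*2.898 + 4 = 32.98
Step 2: Gradient step.
x_raw = -1.2224 - 0.01*-23.6688 = -0.9857
y_raw = 2.898 - 0.01*32.98 = 2.5682
Step 3: Project onto [-1, 1].
x_proj = clip(-0.9857) = -0.9857
y_proj = clip(2.5682) = 1.0
Step 4: Evaluate f.
f(-0.9857, 1.0) = 23.7012


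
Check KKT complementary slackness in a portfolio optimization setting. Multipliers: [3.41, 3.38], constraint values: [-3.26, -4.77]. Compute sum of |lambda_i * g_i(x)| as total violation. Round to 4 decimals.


KKT complementary slackness check:
lambda_1 * g_1 = 3.41 * -3.26 = -11.1166
lambda_2 * g_2 = 3.38 * -4.77 = -16.1226
Total violation = 11.1166 + 16.1226 = 27.2392


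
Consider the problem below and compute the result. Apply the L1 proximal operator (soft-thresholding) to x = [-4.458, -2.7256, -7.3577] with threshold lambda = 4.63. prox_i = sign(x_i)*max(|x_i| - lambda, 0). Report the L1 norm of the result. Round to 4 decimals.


Soft-thresholding with lambda = 4.63:
prox(-4.458) = sign(-4.458)*max(|-4.458| - 4.63, 0) = 0.0
prox(-2.7256) = sign(-2.7256)*max(|-2.7256| - 4.63, 0) = 0.0
prox(-7.3577) = sign(-7.3577)*max(|-7.3577| - 4.63, 0) = -2.7277
prox(x) = [0.0, 0.0, -2.7277]
||prox(x)||_1 = 0.0 + 0.0 + 2.7277 = 2.7277


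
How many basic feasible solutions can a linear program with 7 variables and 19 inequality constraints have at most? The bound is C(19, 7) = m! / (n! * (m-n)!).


Each vertex corresponds to some choice of n active constraints out of m, so the number of vertices is at most C(m, n) = m! / (n!(m-n)!).
m = 19, n = 7
Numerator: 19 * 18 * 17 * 16 * 15 * 14 * 13
Denominator: 7! = 5040
C(19, 7) = 50388


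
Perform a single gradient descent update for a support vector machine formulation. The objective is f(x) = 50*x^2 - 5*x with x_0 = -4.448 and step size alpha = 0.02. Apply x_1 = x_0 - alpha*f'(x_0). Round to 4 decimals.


We compute the gradient at x_0 and apply the update.
f'(x) = 100*x - 5
f'(-4.448) = 100*-4.448 - 5 = -449.8
x_1 = -4.448 - 0.02*-449.8 = 4.548


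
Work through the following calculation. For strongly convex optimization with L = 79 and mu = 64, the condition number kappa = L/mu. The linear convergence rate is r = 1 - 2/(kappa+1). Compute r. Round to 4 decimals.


Step 1: Compute the condition number.
kappa = L/mu = 79/64 = 1.2344
Step 2: Compute the convergence rate.
r = 1 - 2/(kappa + 1) = 1 - 2*mu/(L + mu) = (L - mu)/(L + mu) = 15/143 = 0.1049


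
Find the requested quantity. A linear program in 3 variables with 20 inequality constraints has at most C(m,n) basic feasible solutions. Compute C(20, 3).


Each vertex corresponds to some choice of n active constraints out of m, so the number of vertices is at most C(m, n) = m! / (n!(m-n)!).
m = 20, n = 3
Numerator: 20 * 19 * 18
Denominator: 3! = 6
C(20, 3) = 1140


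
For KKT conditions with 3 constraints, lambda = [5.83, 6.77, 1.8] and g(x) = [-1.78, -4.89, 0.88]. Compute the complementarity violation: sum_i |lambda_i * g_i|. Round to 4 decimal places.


KKT complementary slackness check:
lambda_1 * g_1 = 5.83 * -1.78 = -10.3774
lambda_2 * g_2 = 6.77 * -4.89 = -33.1053
lambda_3 * g_3 = 1.8 * 0.88 = 1.584
Total violation = 10.3774 + 33.1053 + 1.584 = 45.0667


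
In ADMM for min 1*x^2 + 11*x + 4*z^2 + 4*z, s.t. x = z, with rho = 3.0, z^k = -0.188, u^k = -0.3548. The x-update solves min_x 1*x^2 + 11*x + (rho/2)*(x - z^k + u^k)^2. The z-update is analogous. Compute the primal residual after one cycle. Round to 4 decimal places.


ADMM iteration with rho = 3.0, z^k = -0.188, u^k = -0.3548
Step 1: x-update.
Minimize 1*x^2 + 11*x + (3.0/2)*(x + 0.188 - 0.3548)^2
FOC: (2*1 + 3.0)*x = -11 + 3.0*(-0.188 + 0.3548)
x^{k+1} = -2.0999
Step 2: z-update.
Minimize 4*z^2 + 4*z + (3.0/2)*(-2.0999 - z - 0.3548)^2
FOC: (2*4 + 3.0)*z = -4 + 3.0*(-2.0999 - 0.3548)
z^{k+1} = -1.0331
Step 3: u-update.
u^{k+1} = -0.3548 - 2.0999 + 1.0331 = -1.4216
Step 4: Primal residual = |-2.0999 + 1.0331| = 1.0668


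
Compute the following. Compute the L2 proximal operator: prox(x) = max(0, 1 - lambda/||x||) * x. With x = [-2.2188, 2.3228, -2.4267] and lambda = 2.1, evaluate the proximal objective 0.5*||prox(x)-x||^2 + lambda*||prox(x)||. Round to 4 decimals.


Step 1: Compute ||x||.
||x|| = 4.0258
Step 2: Compute scaling factor.
scale = max(0, 1 - 2.1/4.0258) = 0.4784
Step 3: prox(x) = [-1.0614, 1.1112, -1.1609]
||prox(x)|| = 1.9258
Step 4: Proximal objective.
0.5*||prox-x||^2 = 2.205
lambda*||prox|| = 4.0442
Total = 6.2493


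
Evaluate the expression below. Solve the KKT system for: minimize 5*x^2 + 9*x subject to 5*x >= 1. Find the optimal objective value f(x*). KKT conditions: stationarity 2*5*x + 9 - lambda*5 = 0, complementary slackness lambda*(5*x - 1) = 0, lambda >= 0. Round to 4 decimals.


Step 1: Try lambda = 0 (constraint inactive).
x_unc = -9/(2*5) = -0.9
Check: 5*-0.9 = -4.5 < 1 -- violated!
Step 2: Constraint must be active: 5*x = 1
x* = 1/5 = 0.2
lambda = (2*5*0.2 + 9)/5 = 2.2
Step 3: Compute optimal value.
f(x*) = 5*0.2^2 + 9*0.2 = 2.0


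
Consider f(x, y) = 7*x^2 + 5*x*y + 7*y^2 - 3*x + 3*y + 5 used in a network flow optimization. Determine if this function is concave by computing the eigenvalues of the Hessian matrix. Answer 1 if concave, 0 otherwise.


The Hessian of f(x,y) = 7*x^2 + 5*x*y + 7*y^2 - 3*x + 3*y + 5 is:
H = [[14, 5], [5, 14]]
Trace = 14 + 14 = 28
Determinant = 14*14 - (5)^2 = 171
Discriminant = (28)^2 - 4*171 = 100.0
Eigenvalues: lambda_1 = 9.0, lambda_2 = 19.0
The function is not concave.

0


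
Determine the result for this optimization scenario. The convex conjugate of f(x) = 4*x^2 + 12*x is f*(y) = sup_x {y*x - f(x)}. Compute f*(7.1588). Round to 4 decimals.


f*(y) = sup_x {y*x - a*x^2 - b*x} = sup_x {(y-b)*x - a*x^2}
FOC: (y - b) - 2a*x = 0 => x* = (y - b)/(2a)
x* = (7.1588 - 12)/(2*4) = -0.6052
f*(7.1588) = (y-b)^2/(4a) = (7.1588 - 12)^2/(4*4)
= 23.4372/16 = 1.4648


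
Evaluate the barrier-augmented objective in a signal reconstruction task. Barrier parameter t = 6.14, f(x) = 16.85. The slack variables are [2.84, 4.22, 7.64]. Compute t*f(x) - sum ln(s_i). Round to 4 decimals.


Step 1: Compute log-barrier.
ln values: [1.0438, 1.4398, 2.0334]
phi = -(1.0438 + 1.4398 + 2.0334) = -4.517
Step 2: Compute augmented objective.
t*f(x) = 6.14*16.85 = 103.459
Total = 103.459 - 4.517 = 98.942


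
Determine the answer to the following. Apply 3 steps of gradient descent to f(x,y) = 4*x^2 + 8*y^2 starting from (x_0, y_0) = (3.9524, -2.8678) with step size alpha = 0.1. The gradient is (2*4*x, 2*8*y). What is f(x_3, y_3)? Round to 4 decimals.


Gradient descent on f(x,y) = 4*x^2 + 8*y^2.
Starting point: (3.9524, -2.8678), alpha = 0.1
Step 1: grad_x = 2*4*3.9524 = 31.6192, grad_y = 2*8*-2.8678 = -45.8848
  x_1 = 3.9524 - 0.1*31.6192 = 0.7905
  y_1 = -2.8678 - 0.1*-45.8848 = 1.7207
Step 2: grad_x = 2*4*0.7905 = 6.3238, grad_y = 2*8*1.7207 = 27.5309
  x_2 = 0.7905 - 0.1*6.3238 = 0.1581
  y_2 = 1.7207 - 0.1*27.5309 = -1.0324
Step 3: grad_x = 2*4*0.1581 = 1.2648, grad_y = 2*8*-1.0324 = -16.5185
  x_3 = 0.1581 - 0.1*1.2648 = 0.0316
  y_3 = -1.0324 - 0.1*-16.5185 = 0.6194
f(0.0316, 0.6194) = 4*0.0316^2 + 8*0.6194^2 = 3.0737


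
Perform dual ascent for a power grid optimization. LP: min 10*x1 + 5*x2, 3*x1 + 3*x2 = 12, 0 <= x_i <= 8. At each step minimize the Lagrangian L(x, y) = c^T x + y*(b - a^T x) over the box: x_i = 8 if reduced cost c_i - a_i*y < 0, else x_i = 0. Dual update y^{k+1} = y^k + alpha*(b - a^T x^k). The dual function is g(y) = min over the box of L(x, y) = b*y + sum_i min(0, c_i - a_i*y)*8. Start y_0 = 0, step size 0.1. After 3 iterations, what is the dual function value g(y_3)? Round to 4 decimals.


Dual ascent for LP: min 10*x1 + 5*x2, 3*x1 + 3*x2 = 12, 0 <= x_i <= 8
Step 1: y^k = 0.0, reduced costs: (10.0, 5.0)
  x^k = (0.0, 0.0), subgradient = b - a^T x = 12.0
  y^{k+1} = 0.0 + 0.1*12.0 = 1.2
Step 2: y^k = 1.2, reduced costs: (6.4, 1.4)
  x^k = (0.0, 0.0), subgradient = b - a^T x = 12.0
  y^{k+1} = 1.2 + 0.1*12.0 = 2.4
Step 3: y^k = 2.4, reduced costs: (2.8, -2.2)
  x^k = (0.0, 8.0), subgradient = b - a^T x = -12.0
  y^{k+1} = 2.4 + 0.1*-12.0 = 1.2
Dual objective at y_3 = 1.2: reduced costs (6.4, 1.4), box minimizer x = (0.0, 0.0)
g(y_3) = b*y + (c1 - a1*y)*x1 + (c2 - a2*y)*x2 = 12*1.2 + 6.4*0.0 + 1.4*0.0 = 14.4 + 0.0 + 0.0 = 14.4


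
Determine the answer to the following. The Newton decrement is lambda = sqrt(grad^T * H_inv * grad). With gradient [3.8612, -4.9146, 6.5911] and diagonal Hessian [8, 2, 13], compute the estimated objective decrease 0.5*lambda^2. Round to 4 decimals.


Step 1: H is diagonal, so H^(-1) * g = [0.4827, -2.4573, 0.507].
Step 2: g^T H^(-1) g = sum_i g_i^2 / H_ii
  = (3.8612)^2/8 + (-4.9146)^2/2 + (6.5911)^2/13
  = 1.8636 + 12.0766 + 3.3417 = 17.282
Step 3: Objective decrease = 0.5 * g^T H^(-1) g = 8.641


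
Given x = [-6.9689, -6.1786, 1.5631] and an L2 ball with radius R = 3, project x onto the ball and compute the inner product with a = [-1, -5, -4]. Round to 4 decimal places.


Step 1: Compute ||x|| (intermediates to 6 decimals).
||x|| = sqrt((-6.9689)^2 + (-6.1786)^2 + 1.5631^2) = 9.443725
Step 2: Project.
Since ||x|| > R, scale = R/||x|| = 3/9.443725 = 0.317671, proj(x) = scale * x
proj(x) = [-2.213817, -1.962762, 0.496552]
Step 3: Dot product.
a^T * proj(x) = -1*(-2.213817) - 5*(-1.962762) - 4*0.496552 = 10.0414


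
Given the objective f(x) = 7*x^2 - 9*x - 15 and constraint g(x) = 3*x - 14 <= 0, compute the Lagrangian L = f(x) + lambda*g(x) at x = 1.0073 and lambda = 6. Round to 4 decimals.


Step 1: Evaluate f(x).
f(1.0073) = 7*1.0073^2 - 9*1.0073 - 15 = -16.9631
Step 2: Evaluate g(x).
g(1.0073) = 3*1.0073 - 14 = -10.9781
Step 3: Compute Lagrangian.
L = -16.9631 + 6*-10.9781 = -82.8317


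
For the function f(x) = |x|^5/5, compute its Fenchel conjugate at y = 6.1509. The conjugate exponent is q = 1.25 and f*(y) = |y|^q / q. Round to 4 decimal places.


The conjugate exponent q satisfies 1/p + 1/q = 1.
p = 5, so q = 5/(5 - 1) = 1.25
|y|^q = 6.1509^1.25 = 9.6866
f*(6.1509) = 9.6866 / 1.25 = 7.7493


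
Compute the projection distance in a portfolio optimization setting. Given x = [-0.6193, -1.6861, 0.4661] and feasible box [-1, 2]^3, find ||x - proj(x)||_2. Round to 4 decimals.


Project each component onto [-1, 2].
clip(-0.6193) = -0.6193, clip(-1.6861) = -1.0, clip(0.4661) = 0.4661
Projection = [-0.6193, -1.0, 0.4661]
Squared diffs: [0.0, 0.4707, 0.0]
Distance = sqrt(0.4707) = 0.6861


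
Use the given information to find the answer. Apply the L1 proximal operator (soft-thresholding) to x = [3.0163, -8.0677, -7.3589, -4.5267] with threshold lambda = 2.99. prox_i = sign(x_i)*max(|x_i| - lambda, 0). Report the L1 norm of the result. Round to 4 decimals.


Soft-thresholding with lambda = 2.99:
prox(3.0163) = sign(3.0163)*max(|3.0163| - 2.99, 0) = 0.0263
prox(-8.0677) = sign(-8.0677)*max(|-8.0677| - 2.99, 0) = -5.0777
prox(-7.3589) = sign(-7.3589)*max(|-7.3589| - 2.99, 0) = -4.3689
prox(-4.5267) = sign(-4.5267)*max(|-4.5267| - 2.99, 0) = -1.5367
prox(x) = [0.0263, -5.0777, -4.3689, -1.5367]
||prox(x)||_1 = 0.0263 + 5.0777 + 4.3689 + 1.5367 = 11.0096


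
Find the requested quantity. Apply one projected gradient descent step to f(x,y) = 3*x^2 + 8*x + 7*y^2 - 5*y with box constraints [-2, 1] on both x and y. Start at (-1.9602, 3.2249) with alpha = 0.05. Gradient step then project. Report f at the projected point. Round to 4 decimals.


Step 1: Compute gradient at (-1.9602, 3.2249).
grad_x = 2*3*-1.9602 + 8 = -3.7612
grad_y = 2*7*3.2249 - 5 = 40.1486
Step 2: Gradient step.
x_raw = -1.9602 - 0.05*-3.7612 = -1.7721
y_raw = 3.2249 - 0.05*40.1486 = 1.2175
Step 3: Project onto [-2, 1].
x_proj = clip(-1.7721) = -1.7721
y_proj = clip(1.2175) = 1.0
Step 4: Evaluate f.
f(-1.7721, 1.0) = -2.7557


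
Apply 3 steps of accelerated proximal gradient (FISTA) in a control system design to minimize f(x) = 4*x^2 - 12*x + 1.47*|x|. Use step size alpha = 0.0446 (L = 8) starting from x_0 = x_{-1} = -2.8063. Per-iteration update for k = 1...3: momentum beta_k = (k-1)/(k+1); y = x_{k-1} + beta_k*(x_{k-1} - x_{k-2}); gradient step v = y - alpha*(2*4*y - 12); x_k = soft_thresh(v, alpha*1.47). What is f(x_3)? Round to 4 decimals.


FISTA on f(x) = 4*x^2 - 12*x + 1.47*|x|
L = 8, alpha = 0.0446
Iteration 1: beta = 0.0, y = -2.8063 + 0.0*(-2.8063 + 2.8063) = -2.8063
  grad(y) = -34.4504, v = y - alpha*grad = -1.2698
  prox(v) = soft_thresh(-1.2698, 0.0656) = -1.2043
Iteration 2: beta = 0.3333, y = -1.2043 + 0.3333*(-1.2043 + 2.8063) = -0.6702
  grad(y) = -17.3619, v = y - alpha*grad = 0.1041
  prox(v) = soft_thresh(0.1041, 0.0656) = 0.0385
Iteration 3: beta = 0.5, y = 0.0385 + 0.5*(0.0385 + 1.2043) = 0.6599
  grad(y) = -6.7205, v = y - alpha*grad = 0.9597
  prox(v) = soft_thresh(0.9597, 0.0656) = 0.8941
f(x_3) = 4*0.8941^2 - 12*0.8941 + 1.47*|0.8941| = -6.2173


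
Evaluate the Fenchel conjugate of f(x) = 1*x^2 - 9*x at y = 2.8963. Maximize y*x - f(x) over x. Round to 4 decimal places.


f*(y) = sup_x {y*x - a*x^2 - b*x} = sup_x {(y-b)*x - a*x^2}
FOC: (y - b) - 2a*x = 0 => x* = (y - b)/(2a)
x* = (2.8963 + 9)/(2*1) = 5.9482
f*(2.8963) = (y-b)^2/(4a) = (2.8963 + 9)^2/(4*1)
= 141.522/4 = 35.3805


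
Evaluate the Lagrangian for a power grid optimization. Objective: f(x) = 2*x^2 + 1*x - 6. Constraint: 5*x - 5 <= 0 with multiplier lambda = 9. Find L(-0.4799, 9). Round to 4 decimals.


Step 1: Evaluate f(x).
f(-0.4799) = 2*(-0.4799)^2 + 1*(-0.4799) - 6 = -6.0193
Step 2: Evaluate g(x).
g(-0.4799) = 5*-0.4799 - 5 = -7.3995
Step 3: Compute Lagrangian.
L = -6.0193 + 9*-7.3995 = -72.6148


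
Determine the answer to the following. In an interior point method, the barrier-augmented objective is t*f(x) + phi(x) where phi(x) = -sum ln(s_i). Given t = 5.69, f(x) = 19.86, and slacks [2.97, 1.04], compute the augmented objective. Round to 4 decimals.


Step 1: Compute log-barrier.
ln values: [1.0886, 0.0392]
phi = -(1.0886 + 0.0392) = -1.1278
Step 2: Compute augmented objective.
t*f(x) = 5.69*19.86 = 113.0034
Total = 113.0034 - 1.1278 = 111.8756


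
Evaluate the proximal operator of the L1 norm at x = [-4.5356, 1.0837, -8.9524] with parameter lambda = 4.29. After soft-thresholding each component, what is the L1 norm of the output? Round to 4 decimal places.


Soft-thresholding with lambda = 4.29:
prox(-4.5356) = sign(-4.5356)*max(|-4.5356| - 4.29, 0) = -0.2456
prox(1.0837) = sign(1.0837)*max(|1.0837| - 4.29, 0) = 0.0
prox(-8.9524) = sign(-8.9524)*max(|-8.9524| - 4.29, 0) = -4.6624
prox(x) = [-0.2456, 0.0, -4.6624]
||prox(x)||_1 = 0.2456 + 0.0 + 4.6624 = 4.908


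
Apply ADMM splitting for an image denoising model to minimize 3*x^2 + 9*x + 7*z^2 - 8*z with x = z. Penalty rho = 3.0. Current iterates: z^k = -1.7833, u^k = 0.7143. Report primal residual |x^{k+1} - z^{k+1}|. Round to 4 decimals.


ADMM iteration with rho = 3.0, z^k = -1.7833, u^k = 0.7143
Step 1: x-update.
Minimize 3*x^2 + 9*x + (3.0/2)*(x + 1.7833 + 0.7143)^2
FOC: (2*3 + 3.0)*x = -9 + 3.0*(-1.7833 - 0.7143)
x^{k+1} = -1.8325
Step 2: z-update.
Minimize 7*z^2 - 8*z + (3.0/2)*(-1.8325 - z + 0.7143)^2
FOC: (2*7 + 3.0)*z = 8 + 3.0*(-1.8325 + 0.7143)
z^{k+1} = 0.2733
Step 3: u-update.
u^{k+1} = 0.7143 - 1.8325 - 0.2733 = -1.3915
Step 4: Primal residual = |-1.8325 - 0.2733| = 2.1058


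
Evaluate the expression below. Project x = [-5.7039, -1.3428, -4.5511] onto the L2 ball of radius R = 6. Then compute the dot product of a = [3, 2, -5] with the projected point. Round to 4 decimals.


Step 1: Compute ||x|| (intermediates to 6 decimals).
||x|| = sqrt((-5.7039)^2 + (-1.3428)^2 + (-4.5511)^2) = 7.419575
Step 2: Project.
Since ||x|| > R, scale = R/||x|| = 6/7.419575 = 0.808672, proj(x) = scale * x
proj(x) = [-4.612584, -1.085885, -3.680347]
Step 3: Dot product.
a^T * proj(x) = 3*(-4.612584) + 2*(-1.085885) - 5*(-3.680347) = 2.3922


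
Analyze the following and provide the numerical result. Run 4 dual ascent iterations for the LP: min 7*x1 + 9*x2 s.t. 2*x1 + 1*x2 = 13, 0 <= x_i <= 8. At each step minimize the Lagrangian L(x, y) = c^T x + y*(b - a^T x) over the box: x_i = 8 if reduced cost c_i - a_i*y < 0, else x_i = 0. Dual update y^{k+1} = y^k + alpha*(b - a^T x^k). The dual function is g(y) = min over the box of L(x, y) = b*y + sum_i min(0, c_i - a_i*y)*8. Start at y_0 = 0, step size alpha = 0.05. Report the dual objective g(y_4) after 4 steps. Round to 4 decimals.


Dual ascent for LP: min 7*x1 + 9*x2, 2*x1 + 1*x2 = 13, 0 <= x_i <= 8
Step 1: y^k = 0.0, reduced costs: (7.0, 9.0)
  x^k = (0.0, 0.0), subgradient = b - a^T x = 13.0
  y^{k+1} = 0.0 + 0.05*13.0 = 0.65
Step 2: y^k = 0.65, reduced costs: (5.7, 8.35)
  x^k = (0.0, 0.0), subgradient = b - a^T x = 13.0
  y^{k+1} = 0.65 + 0.05*13.0 = 1.3
Step 3: y^k = 1.3, reduced costs: (4.4, 7.7)
  x^k = (0.0, 0.0), subgradient = b - a^T x = 13.0
  y^{k+1} = 1.3 + 0.05*13.0 = 1.95
Step 4: y^k = 1.95, reduced costs: (3.1, 7.05)
  x^k = (0.0, 0.0), subgradient = b - a^T x = 13.0
  y^{k+1} = 1.95 + 0.05*13.0 = 2.6
Dual objective at y_4 = 2.6: reduced costs (1.8, 6.4), box minimizer x = (0.0, 0.0)
g(y_4) = b*y + (c1 - a1*y)*x1 + (c2 - a2*y)*x2 = 13*2.6 + 1.8*0.0 + 6.4*0.0 = 33.8 + 0.0 + 0.0 = 33.8


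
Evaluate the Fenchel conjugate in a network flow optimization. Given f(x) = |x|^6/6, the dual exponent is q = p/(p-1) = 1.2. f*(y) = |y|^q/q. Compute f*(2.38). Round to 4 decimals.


The conjugate exponent q satisfies 1/p + 1/q = 1.
p = 6, so q = 6/(6 - 1) = 1.2
|y|^q = 2.38^1.2 = 2.8307
f*(2.38) = 2.8307 / 1.2 = 2.3589


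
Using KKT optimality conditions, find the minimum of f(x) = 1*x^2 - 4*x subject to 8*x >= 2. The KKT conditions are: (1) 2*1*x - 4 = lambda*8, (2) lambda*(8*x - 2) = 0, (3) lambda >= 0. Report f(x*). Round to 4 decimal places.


Step 1: Try lambda = 0 (constraint inactive).
Stationarity: 2*1*x - 4 = 0
x* = 4/(2*1) = 2.0
Check constraint: 8*2.0 = 16.0 >= 2 -- satisfied.
Step 2: Compute optimal value.
f(x*) = 1*2.0^2 - 4*2.0 = -4.0


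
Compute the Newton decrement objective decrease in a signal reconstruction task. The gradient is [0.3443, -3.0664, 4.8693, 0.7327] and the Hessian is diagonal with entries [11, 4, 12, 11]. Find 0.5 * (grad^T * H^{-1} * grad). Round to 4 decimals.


Step 1: H is diagonal, so H^(-1) * g = [0.0313, -0.7666, 0.4058, 0.0666].
Step 2: g^T H^(-1) g = sum_i g_i^2 / H_ii
  = (0.3443)^2/11 + (-3.0664)^2/4 + (4.8693)^2/12 + (0.7327)^2/11
  = 0.0108 + 2.3507 + 1.9758 + 0.0488 = 4.3861
Step 3: Objective decrease = 0.5 * g^T H^(-1) g = 2.1931


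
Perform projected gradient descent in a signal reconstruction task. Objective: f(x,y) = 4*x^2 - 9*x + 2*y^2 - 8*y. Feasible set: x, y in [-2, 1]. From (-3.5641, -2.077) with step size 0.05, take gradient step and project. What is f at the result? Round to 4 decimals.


Step 1: Compute gradient at (-3.5641, -2.077).
grad_x = 2*4*-3.5641 - 9 = -37.5128
grad_y = 2*2*-2.077 - 8 = -16.308
Step 2: Gradient step.
x_raw = -3.5641 - 0.05*-37.5128 = -1.6885
y_raw = -2.077 - 0.05*-16.308 = -1.2616
Step 3: Project onto [-2, 1].
x_proj = clip(-1.6885) = -1.6885
y_proj = clip(-1.2616) = -1.2616
Step 4: Evaluate f.
f(-1.6885, -1.2616) = 39.8758


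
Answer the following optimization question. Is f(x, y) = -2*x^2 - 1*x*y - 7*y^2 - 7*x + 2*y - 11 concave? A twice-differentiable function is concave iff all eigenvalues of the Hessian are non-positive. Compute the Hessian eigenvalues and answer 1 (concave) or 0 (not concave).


The Hessian of f(x,y) = -2*x^2 - 1*x*y - 7*y^2 - 7*x + 2*y - 11 is:
H = [[-4, -1], [-1, -14]]
Trace = -4 - 14 = -18
Determinant = -4*-14 - (-1)^2 = 55
Discriminant = (-18)^2 - 4*55 = 104.0
Eigenvalues: lambda_1 = -14.099, lambda_2 = -3.901
The function is concave.

1


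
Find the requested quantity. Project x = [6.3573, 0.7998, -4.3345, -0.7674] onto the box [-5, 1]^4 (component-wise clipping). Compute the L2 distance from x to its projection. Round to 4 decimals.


Project each component onto [-5, 1].
clip(6.3573) = 1.0, clip(0.7998) = 0.7998, clip(-4.3345) = -4.3345, clip(-0.7674) = -0.7674
Projection = [1.0, 0.7998, -4.3345, -0.7674]
Squared diffs: [28.7007, 0.0, 0.0, 0.0]
Distance = sqrt(28.7007) = 5.3573


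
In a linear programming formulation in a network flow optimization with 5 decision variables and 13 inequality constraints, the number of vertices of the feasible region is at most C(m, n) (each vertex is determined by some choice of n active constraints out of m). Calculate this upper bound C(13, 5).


Each vertex corresponds to some choice of n active constraints out of m, so the number of vertices is at most C(m, n) = m! / (n!(m-n)!).
m = 13, n = 5
Numerator: 13 * 12 * 11 * 10 * 9
Denominator: 5! = 120
C(13, 5) = 1287


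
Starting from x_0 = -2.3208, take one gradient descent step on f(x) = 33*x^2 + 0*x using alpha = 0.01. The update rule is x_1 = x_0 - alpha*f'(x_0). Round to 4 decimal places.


We compute the gradient at x_0 and apply the update.
f'(x) = 66*x + 0
f'(-2.3208) = 66*-2.3208 + 0 = -153.1728
x_1 = -2.3208 - 0.01*-153.1728 = -0.7891


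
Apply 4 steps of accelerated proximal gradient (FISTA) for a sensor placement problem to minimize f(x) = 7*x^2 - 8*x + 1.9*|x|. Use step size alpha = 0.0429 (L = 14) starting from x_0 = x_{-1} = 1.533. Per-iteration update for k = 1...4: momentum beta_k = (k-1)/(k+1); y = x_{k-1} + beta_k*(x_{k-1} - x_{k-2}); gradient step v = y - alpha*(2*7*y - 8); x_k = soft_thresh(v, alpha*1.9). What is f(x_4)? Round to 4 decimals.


FISTA on f(x) = 7*x^2 - 8*x + 1.9*|x|
L = 14, alpha = 0.0429
Iteration 1: beta = 0.0, y = 1.533 + 0.0*(1.533 - 1.533) = 1.533
  grad(y) = 13.462, v = y - alpha*grad = 0.9555
  prox(v) = soft_thresh(0.9555, 0.0815) = 0.874
Iteration 2: beta = 0.3333, y = 0.874 + 0.3333*(0.874 - 1.533) = 0.6543
  grad(y) = 1.1601, v = y - alpha*grad = 0.6045
  prox(v) = soft_thresh(0.6045, 0.0815) = 0.523
Iteration 3: beta = 0.5, y = 0.523 + 0.5*(0.523 - 0.874) = 0.3475
  grad(y) = -3.1345, v = y - alpha*grad = 0.482
  prox(v) = soft_thresh(0.482, 0.0815) = 0.4005
Iteration 4: beta = 0.6, y = 0.4005 + 0.6*(0.4005 - 0.523) = 0.327
  grad(y) = -3.4222, v = y - alpha*grad = 0.4738
  prox(v) = soft_thresh(0.4738, 0.0815) = 0.3923
f(x_4) = 7*0.3923^2 - 8*0.3923 + 1.9*|0.3923| = -1.3157


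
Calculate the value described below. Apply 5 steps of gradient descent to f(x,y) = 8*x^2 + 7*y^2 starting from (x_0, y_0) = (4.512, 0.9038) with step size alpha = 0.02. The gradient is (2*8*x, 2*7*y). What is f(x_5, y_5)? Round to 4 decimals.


Gradient descent on f(x,y) = 8*x^2 + 7*y^2.
Starting point: (4.512, 0.9038), alpha = 0.02
Step 1: grad_x = 2*8*4.512 = 72.192, grad_y = 2*7*0.9038 = 12.6532
  x_1 = 4.512 - 0.02*72.192 = 3.0682
  y_1 = 0.9038 - 0.02*12.6532 = 0.6507
Step 2: grad_x = 2*8*3.0682 = 49.0906, grad_y = 2*7*0.6507 = 9.1103
  x_2 = 3.0682 - 0.02*49.0906 = 2.0863
  y_2 = 0.6507 - 0.02*9.1103 = 0.4685
Step 3: grad_x = 2*8*2.0863 = 33.3816, grad_y = 2*7*0.4685 = 6.5594
  x_3 = 2.0863 - 0.02*33.3816 = 1.4187
  y_3 = 0.4685 - 0.02*6.5594 = 0.3373
Step 4: grad_x = 2*8*1.4187 = 22.6995, grad_y = 2*7*0.3373 = 4.7228
  x_4 = 1.4187 - 0.02*22.6995 = 0.9647
  y_4 = 0.3373 - 0.02*4.7228 = 0.2429
Step 5: grad_x = 2*8*0.9647 = 15.4356, grad_y = 2*7*0.2429 = 3.4004
  x_5 = 0.9647 - 0.02*15.4356 = 0.656
  y_5 = 0.2429 - 0.02*3.4004 = 0.1749
f(0.656, 0.1749) = 8*0.656^2 + 7*0.1749^2 = 3.6569


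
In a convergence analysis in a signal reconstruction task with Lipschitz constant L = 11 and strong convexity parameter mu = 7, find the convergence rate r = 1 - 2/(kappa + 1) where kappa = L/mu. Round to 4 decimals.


Step 1: Compute the condition number.
kappa = L/mu = 11/7 = 1.5714
Step 2: Compute the convergence rate.
r = 1 - 2/(kappa + 1) = 1 - 2*mu/(L + mu) = (L - mu)/(L + mu) = 4/18 = 0.2222


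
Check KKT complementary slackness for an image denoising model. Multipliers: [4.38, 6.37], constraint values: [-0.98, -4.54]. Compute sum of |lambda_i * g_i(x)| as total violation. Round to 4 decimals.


KKT complementary slackness check:
lambda_1 * g_1 = 4.38 * -0.98 = -4.2924
lambda_2 * g_2 = 6.37 * -4.54 = -28.9198
Total violation = 4.2924 + 28.9198 = 33.2122


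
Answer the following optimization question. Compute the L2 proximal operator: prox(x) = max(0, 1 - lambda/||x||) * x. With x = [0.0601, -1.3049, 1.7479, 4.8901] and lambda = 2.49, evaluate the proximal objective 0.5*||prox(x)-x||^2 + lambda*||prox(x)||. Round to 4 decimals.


Step 1: Compute ||x||.
||x|| = 5.3549
Step 2: Compute scaling factor.
scale = max(0, 1 - 2.49/5.3549) = 0.535
Step 3: prox(x) = [0.0322, -0.6981, 0.9351, 2.6162]
||prox(x)|| = 2.8649
Step 4: Proximal objective.
0.5*||prox-x||^2 = 3.1001
lambda*||prox|| = 7.1336
Total = 10.2336


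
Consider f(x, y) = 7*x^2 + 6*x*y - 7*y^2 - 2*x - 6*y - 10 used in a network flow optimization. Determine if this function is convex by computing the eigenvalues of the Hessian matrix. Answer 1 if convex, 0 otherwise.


The Hessian of f(x,y) = 7*x^2 + 6*x*y - 7*y^2 - 2*x - 6*y - 10 is:
H = [[14, 6], [6, -14]]
Trace = 14 - 14 = 0
Determinant = 14*-14 - (6)^2 = -232
Discriminant = (0)^2 - 4*-232 = 928.0
Eigenvalues: lambda_1 = -15.2315, lambda_2 = 15.2315
The function is not convex.

0


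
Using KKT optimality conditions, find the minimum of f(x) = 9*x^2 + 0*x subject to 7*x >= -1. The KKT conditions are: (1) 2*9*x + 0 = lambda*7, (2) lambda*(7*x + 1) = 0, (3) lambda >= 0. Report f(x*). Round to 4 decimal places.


Step 1: Try lambda = 0 (constraint inactive).
Stationarity: 2*9*x + 0 = 0
x* = 0/(2*9) = 0.0
Check constraint: 7*0.0 = 0.0 >= -1 -- satisfied.
Step 2: Compute optimal value.
f(x*) = 9*0.0^2 + 0*0.0 = 0.0


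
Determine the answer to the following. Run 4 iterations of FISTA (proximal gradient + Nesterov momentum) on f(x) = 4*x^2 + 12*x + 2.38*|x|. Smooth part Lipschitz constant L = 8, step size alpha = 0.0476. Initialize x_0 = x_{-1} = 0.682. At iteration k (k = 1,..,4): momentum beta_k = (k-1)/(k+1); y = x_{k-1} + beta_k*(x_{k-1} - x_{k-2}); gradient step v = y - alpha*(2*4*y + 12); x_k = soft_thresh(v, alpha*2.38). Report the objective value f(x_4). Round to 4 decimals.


FISTA on f(x) = 4*x^2 + 12*x + 2.38*|x|
L = 8, alpha = 0.0476
Iteration 1: beta = 0.0, y = 0.682 + 0.0*(0.682 - 0.682) = 0.682
  grad(y) = 17.456, v = y - alpha*grad = -0.1489
  prox(v) = soft_thresh(-0.1489, 0.1133) = -0.0356
Iteration 2: beta = 0.3333, y = -0.0356 + 0.3333*(-0.0356 - 0.682) = -0.2748
  grad(y) = 9.8014, v = y - alpha*grad = -0.7414
  prox(v) = soft_thresh(-0.7414, 0.1133) = -0.6281
Iteration 3: beta = 0.5, y = -0.6281 + 0.5*(-0.6281 + 0.0356) = -0.9243
  grad(y) = 4.6055, v = y - alpha*grad = -1.1435
  prox(v) = soft_thresh(-1.1435, 0.1133) = -1.0302
Iteration 4: beta = 0.6, y = -1.0302 + 0.6*(-1.0302 + 0.6281) = -1.2715
  grad(y) = 1.8276, v = y - alpha*grad = -1.3585
  prox(v) = soft_thresh(-1.3585, 0.1133) = -1.2453
f(x_4) = 4*(-1.2453)^2 + 12*(-1.2453) + 2.38*|-1.2453| = -5.7767


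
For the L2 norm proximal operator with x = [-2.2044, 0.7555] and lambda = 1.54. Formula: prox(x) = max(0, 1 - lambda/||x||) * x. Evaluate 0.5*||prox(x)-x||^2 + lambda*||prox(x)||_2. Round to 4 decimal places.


Step 1: Compute ||x||.
||x|| = 2.3303
Step 2: Compute scaling factor.
scale = max(0, 1 - 1.54/2.3303) = 0.3391
Step 3: prox(x) = [-0.7476, 0.2562]
||prox(x)|| = 0.7903
Step 4: Proximal objective.
0.5*||prox-x||^2 = 1.1858
lambda*||prox|| = 1.2171
Total = 2.4028


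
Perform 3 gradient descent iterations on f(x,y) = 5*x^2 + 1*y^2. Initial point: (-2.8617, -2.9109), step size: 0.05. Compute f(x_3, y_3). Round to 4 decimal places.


Gradient descent on f(x,y) = 5*x^2 + 1*y^2.
Starting point: (-2.8617, -2.9109), alpha = 0.05
Step 1: grad_x = 2*5*-2.8617 = -28.617, grad_y = 2*1*-2.9109 = -5.8218
  x_1 = -2.8617 - 0.05*-28.617 = -1.4309
  y_1 = -2.9109 - 0.05*-5.8218 = -2.6198
Step 2: grad_x = 2*5*-1.4309 = -14.3085, grad_y = 2*1*-2.6198 = -5.2396
  x_2 = -1.4309 - 0.05*-14.3085 = -0.7154
  y_2 = -2.6198 - 0.05*-5.2396 = -2.3578
Step 3: grad_x = 2*5*-0.7154 = -7.1543, grad_y = 2*1*-2.3578 = -4.7157
  x_3 = -0.7154 - 0.05*-7.1543 = -0.3577
  y_3 = -2.3578 - 0.05*-4.7157 = -2.122
f(-0.3577, -2.122) = 5*(-0.3577)^2 + 1*(-2.122)^2 = 5.1429


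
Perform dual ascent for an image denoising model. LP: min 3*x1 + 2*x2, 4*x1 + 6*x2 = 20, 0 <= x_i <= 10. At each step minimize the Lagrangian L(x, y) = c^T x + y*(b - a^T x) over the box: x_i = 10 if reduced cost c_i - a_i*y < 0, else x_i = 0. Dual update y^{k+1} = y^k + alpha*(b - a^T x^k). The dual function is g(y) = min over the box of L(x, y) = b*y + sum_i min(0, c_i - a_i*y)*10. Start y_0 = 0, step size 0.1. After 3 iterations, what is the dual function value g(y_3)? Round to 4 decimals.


Dual ascent for LP: min 3*x1 + 2*x2, 4*x1 + 6*x2 = 20, 0 <= x_i <= 10
Step 1: y^k = 0.0, reduced costs: (3.0, 2.0)
  x^k = (0.0, 0.0), subgradient = b - a^T x = 20.0
  y^{k+1} = 0.0 + 0.1*20.0 = 2.0
Step 2: y^k = 2.0, reduced costs: (-5.0, -10.0)
  x^k = (10.0, 10.0), subgradient = b - a^T x = -80.0
  y^{k+1} = 2.0 + 0.1*-80.0 = -6.0
Step 3: y^k = -6.0, reduced costs: (27.0, 38.0)
  x^k = (0.0, 0.0), subgradient = b - a^T x = 20.0
  y^{k+1} = -6.0 + 0.1*20.0 = -4.0
Dual objective at y_3 = -4.0: reduced costs (19.0, 26.0), box minimizer x = (0.0, 0.0)
g(y_3) = b*y + (c1 - a1*y)*x1 + (c2 - a2*y)*x2 = 20*(-4.0) + 19.0*0.0 + 26.0*0.0 = -80.0 + 0.0 + 0.0 = -80.0


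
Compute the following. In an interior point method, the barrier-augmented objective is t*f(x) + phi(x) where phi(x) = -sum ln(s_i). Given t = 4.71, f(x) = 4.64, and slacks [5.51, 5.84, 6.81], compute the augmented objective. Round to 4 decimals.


Step 1: Compute log-barrier.
ln values: [1.7066, 1.7647, 1.9184]
phi = -(1.7066 + 1.7647 + 1.9184) = -5.3897
Step 2: Compute augmented objective.
t*f(x) = 4.71*4.64 = 21.8544
Total = 21.8544 - 5.3897 = 16.4647


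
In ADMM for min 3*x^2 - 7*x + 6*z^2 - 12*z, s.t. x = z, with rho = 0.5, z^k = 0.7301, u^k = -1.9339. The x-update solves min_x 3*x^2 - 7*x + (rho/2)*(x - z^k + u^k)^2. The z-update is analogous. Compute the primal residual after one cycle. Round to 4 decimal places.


ADMM iteration with rho = 0.5, z^k = 0.7301, u^k = -1.9339
Step 1: x-update.
Minimize 3*x^2 - 7*x + (0.5/2)*(x - 0.7301 - 1.9339)^2
FOC: (2*3 + 0.5)*x = 7 + 0.5*(0.7301 + 1.9339)
x^{k+1} = 1.2818
Step 2: z-update.
Minimize 6*z^2 - 12*z + (0.5/2)*(1.2818 - z - 1.9339)^2
FOC: (2*6 + 0.5)*z = 12 + 0.5*(1.2818 - 1.9339)
z^{k+1} = 0.9339
Step 3: u-update.
u^{k+1} = -1.9339 + 1.2818 - 0.9339 = -1.586
Step 4: Primal residual = |1.2818 - 0.9339| = 0.3479


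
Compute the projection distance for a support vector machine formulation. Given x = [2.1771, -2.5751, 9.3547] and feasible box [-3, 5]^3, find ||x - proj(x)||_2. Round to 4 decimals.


Project each component onto [-3, 5].
clip(2.1771) = 2.1771, clip(-2.5751) = -2.5751, clip(9.3547) = 5.0
Projection = [2.1771, -2.5751, 5.0]
Squared diffs: [0.0, 0.0, 18.9634]
Distance = sqrt(18.9634) = 4.3547


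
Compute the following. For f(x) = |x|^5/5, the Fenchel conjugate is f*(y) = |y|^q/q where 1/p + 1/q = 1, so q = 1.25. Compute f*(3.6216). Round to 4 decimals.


The conjugate exponent q satisfies 1/p + 1/q = 1.
p = 5, so q = 5/(5 - 1) = 1.25
|y|^q = 3.6216^1.25 = 4.996
f*(3.6216) = 4.996 / 1.25 = 3.9968


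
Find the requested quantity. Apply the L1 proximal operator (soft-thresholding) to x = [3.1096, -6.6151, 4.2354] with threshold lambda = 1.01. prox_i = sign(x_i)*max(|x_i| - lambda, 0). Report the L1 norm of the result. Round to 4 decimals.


Soft-thresholding with lambda = 1.01:
prox(3.1096) = sign(3.1096)*max(|3.1096| - 1.01, 0) = 2.0996
prox(-6.6151) = sign(-6.6151)*max(|-6.6151| - 1.01, 0) = -5.6051
prox(4.2354) = sign(4.2354)*max(|4.2354| - 1.01, 0) = 3.2254
prox(x) = [2.0996, -5.6051, 3.2254]
||prox(x)||_1 = 2.0996 + 5.6051 + 3.2254 = 10.9301


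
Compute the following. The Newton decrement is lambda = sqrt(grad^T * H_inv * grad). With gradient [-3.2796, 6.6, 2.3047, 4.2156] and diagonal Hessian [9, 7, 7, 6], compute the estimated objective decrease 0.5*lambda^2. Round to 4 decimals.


Step 1: H is diagonal, so H^(-1) * g = [-0.3644, 0.9429, 0.3292, 0.7026].
Step 2: g^T H^(-1) g = sum_i g_i^2 / H_ii
  = (-3.2796)^2/9 + (6.6)^2/7 + (2.3047)^2/7 + (4.2156)^2/6
  = 1.1951 + 6.2229 + 0.7588 + 2.9619 = 11.1386
Step 3: Objective decrease = 0.5 * g^T H^(-1) g = 5.5693


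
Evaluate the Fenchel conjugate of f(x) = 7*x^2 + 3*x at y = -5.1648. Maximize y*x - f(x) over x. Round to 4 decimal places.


f*(y) = sup_x {y*x - a*x^2 - b*x} = sup_x {(y-b)*x - a*x^2}
FOC: (y - b) - 2a*x = 0 => x* = (y - b)/(2a)
x* = (-5.1648 - 3)/(2*7) = -0.5832
f*(-5.1648) = (y-b)^2/(4a) = (-5.1648 - 3)^2/(4*7)
= 66.664/28 = 2.3809


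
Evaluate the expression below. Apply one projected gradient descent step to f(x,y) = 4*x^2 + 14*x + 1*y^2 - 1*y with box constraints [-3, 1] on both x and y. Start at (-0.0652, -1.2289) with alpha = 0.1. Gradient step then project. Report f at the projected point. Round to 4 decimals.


Step 1: Compute gradient at (-0.0652, -1.2289).
grad_x = 2*4*-0.0652 + 14 = 13.4784
grad_y = 2*1*-1.2289 - 1 = -3.4578
Step 2: Gradient step.
x_raw = -0.0652 - 0.1*13.4784 = -1.413
y_raw = -1.2289 - 0.1*-3.4578 = -0.8831
Step 3: Project onto [-3, 1].
x_proj = clip(-1.413) = -1.413
y_proj = clip(-0.8831) = -0.8831
Step 4: Evaluate f.
f(-1.413, -0.8831) = -10.1328


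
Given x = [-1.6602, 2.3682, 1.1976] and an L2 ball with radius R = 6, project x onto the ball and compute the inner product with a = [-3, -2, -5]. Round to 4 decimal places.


Step 1: Compute ||x|| (intermediates to 6 decimals).
||x|| = sqrt((-1.6602)^2 + 2.3682^2 + 1.1976^2) = 3.130316
Step 2: Project.
Since ||x|| <= R, proj = x (no scaling needed).
proj(x) = [-1.6602, 2.3682, 1.1976]
Step 3: Dot product.
a^T * proj(x) = -3*(-1.6602) - 2*2.3682 - 5*1.1976 = -5.7438


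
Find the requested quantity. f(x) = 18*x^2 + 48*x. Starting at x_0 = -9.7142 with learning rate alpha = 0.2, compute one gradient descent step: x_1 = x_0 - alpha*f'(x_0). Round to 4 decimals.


We compute the gradient at x_0 and apply the update.
f'(x) = 36*x + 48
f'(-9.7142) = 36*-9.7142 + 48 = -301.7112
x_1 = -9.7142 - 0.2*-301.7112 = 50.628


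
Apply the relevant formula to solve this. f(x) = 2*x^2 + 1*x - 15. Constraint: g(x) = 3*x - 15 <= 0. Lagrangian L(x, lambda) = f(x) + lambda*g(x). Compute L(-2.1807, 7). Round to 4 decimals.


Step 1: Evaluate f(x).
f(-2.1807) = 2*(-2.1807)^2 + 1*(-2.1807) - 15 = -7.6698
Step 2: Evaluate g(x).
g(-2.1807) = 3*-2.1807 - 15 = -21.5421
Step 3: Compute Lagrangian.
L = -7.6698 + 7*-21.5421 = -158.4645


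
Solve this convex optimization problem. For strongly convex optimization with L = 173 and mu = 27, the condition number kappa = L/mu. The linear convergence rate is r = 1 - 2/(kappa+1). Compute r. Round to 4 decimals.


Step 1: Compute the condition number.
kappa = L/mu = 173/27 = 6.4074
Step 2: Compute the convergence rate.
r = 1 - 2/(kappa + 1) = 1 - 2*mu/(L + mu) = (L - mu)/(L + mu) = 146/200 = 0.73


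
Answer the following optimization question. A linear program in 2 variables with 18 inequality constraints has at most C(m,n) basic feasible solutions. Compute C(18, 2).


Each vertex corresponds to some choice of n active constraints out of m, so the number of vertices is at most C(m, n) = m! / (n!(m-n)!).
m = 18, n = 2
Numerator: 18 * 17
Denominator: 2! = 2
C(18, 2) = 153


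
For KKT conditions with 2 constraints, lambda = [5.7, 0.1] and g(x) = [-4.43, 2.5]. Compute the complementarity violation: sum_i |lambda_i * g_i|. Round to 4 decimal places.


KKT complementary slackness check:
lambda_1 * g_1 = 5.7 * -4.43 = -25.251
lambda_2 * g_2 = 0.1 * 2.5 = 0.25
Total violation = 25.251 + 0.25 = 25.501


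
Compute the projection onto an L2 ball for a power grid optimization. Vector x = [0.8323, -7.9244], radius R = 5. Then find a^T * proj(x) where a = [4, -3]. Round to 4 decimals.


Step 1: Compute ||x|| (intermediates to 6 decimals).
||x|| = sqrt(0.8323^2 + (-7.9244)^2) = 7.967988
Step 2: Project.
Since ||x|| > R, scale = R/||x|| = 5/7.967988 = 0.627511, proj(x) = scale * x
proj(x) = [0.522277, -4.972648]
Step 3: Dot product.
a^T * proj(x) = 4*0.522277 - 3*(-4.972648) = 17.0071


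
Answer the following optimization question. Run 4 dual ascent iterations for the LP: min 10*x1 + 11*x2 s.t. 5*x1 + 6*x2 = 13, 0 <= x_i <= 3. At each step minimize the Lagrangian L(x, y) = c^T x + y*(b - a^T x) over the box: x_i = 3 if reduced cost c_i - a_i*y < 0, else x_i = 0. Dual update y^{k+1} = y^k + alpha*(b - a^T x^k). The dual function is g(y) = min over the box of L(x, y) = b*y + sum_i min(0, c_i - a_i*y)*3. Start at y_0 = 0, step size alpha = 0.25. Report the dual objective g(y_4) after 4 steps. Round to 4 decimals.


Dual ascent for LP: min 10*x1 + 11*x2, 5*x1 + 6*x2 = 13, 0 <= x_i <= 3
Step 1: y^k = 0.0, reduced costs: (10.0, 11.0)
  x^k = (0.0, 0.0), subgradient = b - a^T x = 13.0
  y^{k+1} = 0.0 + 0.25*13.0 = 3.25
Step 2: y^k = 3.25, reduced costs: (-6.25, -8.5)
  x^k = (3.0, 3.0), subgradient = b - a^T x = -20.0
  y^{k+1} = 3.25 + 0.25*-20.0 = -1.75
Step 3: y^k = -1.75, reduced costs: (18.75, 21.5)
  x^k = (0.0, 0.0), subgradient = b - a^T x = 13.0
  y^{k+1} = -1.75 + 0.25*13.0 = 1.5
Step 4: y^k = 1.5, reduced costs: (2.5, 2.0)
  x^k = (0.0, 0.0), subgradient = b - a^T x = 13.0
  y^{k+1} = 1.5 + 0.25*13.0 = 4.75
Dual objective at y_4 = 4.75: reduced costs (-13.75, -17.5), box minimizer x = (3.0, 3.0)
g(y_4) = b*y + (c1 - a1*y)*x1 + (c2 - a2*y)*x2 = 13*4.75 + (-13.75)*3.0 + (-17.5)*3.0 = 61.75 - 41.25 - 52.5 = -32.0
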